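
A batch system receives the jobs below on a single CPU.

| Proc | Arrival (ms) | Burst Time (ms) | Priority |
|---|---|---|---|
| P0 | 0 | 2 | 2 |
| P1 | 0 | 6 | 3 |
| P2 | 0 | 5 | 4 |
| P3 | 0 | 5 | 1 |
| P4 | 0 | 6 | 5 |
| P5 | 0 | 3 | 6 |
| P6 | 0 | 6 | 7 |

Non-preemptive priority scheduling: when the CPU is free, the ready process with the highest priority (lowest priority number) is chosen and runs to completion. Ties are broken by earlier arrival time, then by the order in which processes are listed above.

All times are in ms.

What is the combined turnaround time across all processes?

127

Schedule: | P3 0-5 | P0 5-7 | P1 7-13 | P2 13-18 | P4 18-24 | P5 24-27 | P6 27-33 |
Completion: P0=7  P1=13  P2=18  P3=5  P4=24  P5=27  P6=33
Turnaround (C−A): P0=7  P1=13  P2=18  P3=5  P4=24  P5=27  P6=33
Turnaround = completion − arrival: P0=7, P1=13, P2=18, P3=5, P4=24, P5=27, P6=33
Total turnaround = 7 + 13 + 18 + 5 + 24 + 27 + 33 = 127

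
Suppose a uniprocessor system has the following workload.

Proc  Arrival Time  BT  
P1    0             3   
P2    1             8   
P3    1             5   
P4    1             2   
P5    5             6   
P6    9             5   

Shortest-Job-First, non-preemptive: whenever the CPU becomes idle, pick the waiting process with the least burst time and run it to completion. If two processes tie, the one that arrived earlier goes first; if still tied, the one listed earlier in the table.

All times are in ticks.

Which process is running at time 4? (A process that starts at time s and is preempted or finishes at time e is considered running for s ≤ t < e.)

P4

Gantt: | P1 0-3 | P4 3-5 | P3 5-10 | P6 10-15 | P5 15-21 | P2 21-29 |
Completion: P1=3  P2=29  P3=10  P4=5  P5=21  P6=15
Turnaround (C−A): P1=3  P2=28  P3=9  P4=4  P5=16  P6=6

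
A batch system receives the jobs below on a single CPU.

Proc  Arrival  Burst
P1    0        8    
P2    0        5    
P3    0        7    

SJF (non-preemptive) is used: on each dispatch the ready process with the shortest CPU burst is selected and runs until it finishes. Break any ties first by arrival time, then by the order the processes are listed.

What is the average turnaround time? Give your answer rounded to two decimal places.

Gantt: | P2 0-5 | P3 5-12 | P1 12-20 |
Completion: P1=20  P2=5  P3=12
Turnaround (C−A): P1=20  P2=5  P3=12
Turnaround times: P1=20, P2=5, P3=12
Average turnaround = (20+5+12) / 3 = 37/3 = 12.33

12.33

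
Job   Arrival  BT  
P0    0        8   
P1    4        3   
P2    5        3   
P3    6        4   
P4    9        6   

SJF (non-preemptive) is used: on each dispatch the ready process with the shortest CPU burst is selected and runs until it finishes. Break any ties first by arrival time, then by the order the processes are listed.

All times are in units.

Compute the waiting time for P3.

8

Timeline: | P0 0-8 | P1 8-11 | P2 11-14 | P3 14-18 | P4 18-24 |
Completion: P0=8  P1=11  P2=14  P3=18  P4=24
Turnaround (C−A): P0=8  P1=7  P2=9  P3=12  P4=15
Waiting(P3) = turnaround − burst = 12 − 4 = 8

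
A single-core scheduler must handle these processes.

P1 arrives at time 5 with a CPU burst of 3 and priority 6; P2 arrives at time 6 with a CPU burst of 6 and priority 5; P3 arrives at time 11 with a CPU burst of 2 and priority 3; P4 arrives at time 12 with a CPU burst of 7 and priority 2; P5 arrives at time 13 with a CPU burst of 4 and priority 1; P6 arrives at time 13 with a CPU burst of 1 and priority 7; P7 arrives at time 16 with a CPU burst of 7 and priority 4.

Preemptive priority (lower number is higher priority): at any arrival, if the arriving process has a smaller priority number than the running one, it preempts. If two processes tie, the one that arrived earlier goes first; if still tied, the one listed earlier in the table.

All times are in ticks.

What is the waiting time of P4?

4

Gantt: | idle 0-5 | P1 5-6 | P2 6-11 | P3 11-12 | P4 12-13 | P5 13-17 | P4 17-23 | P3 23-24 | P7 24-31 | P2 31-32 | P1 32-34 | P6 34-35 |
Completion: P1=34  P2=32  P3=24  P4=23  P5=17  P6=35  P7=31
Turnaround (C−A): P1=29  P2=26  P3=13  P4=11  P5=4  P6=22  P7=15
Waiting(P4) = turnaround − burst = 11 − 7 = 4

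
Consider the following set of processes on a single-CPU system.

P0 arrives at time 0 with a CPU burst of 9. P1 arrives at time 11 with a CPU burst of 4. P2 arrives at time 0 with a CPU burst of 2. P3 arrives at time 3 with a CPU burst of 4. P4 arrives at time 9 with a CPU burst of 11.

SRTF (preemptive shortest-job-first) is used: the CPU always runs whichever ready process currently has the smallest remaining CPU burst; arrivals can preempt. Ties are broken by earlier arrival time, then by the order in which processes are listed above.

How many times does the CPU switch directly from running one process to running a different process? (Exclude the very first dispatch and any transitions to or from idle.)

Schedule: | P2 0-2 | P0 2-3 | P3 3-7 | P0 7-15 | P1 15-19 | P4 19-30 |
Completion: P0=15  P1=19  P2=2  P3=7  P4=30
Turnaround (C−A): P0=15  P1=8  P2=2  P3=4  P4=21

5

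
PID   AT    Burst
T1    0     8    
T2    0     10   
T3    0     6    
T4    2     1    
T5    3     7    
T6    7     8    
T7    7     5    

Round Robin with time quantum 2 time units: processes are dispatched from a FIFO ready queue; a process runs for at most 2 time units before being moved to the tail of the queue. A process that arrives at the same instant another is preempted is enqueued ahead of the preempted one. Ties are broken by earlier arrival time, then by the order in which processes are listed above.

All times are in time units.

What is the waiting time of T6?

Schedule: | T1 0-2 | T2 2-4 | T3 4-6 | T4 6-7 | T1 7-9 | T5 9-11 | T2 11-13 | T3 13-15 | T6 15-17 | T7 17-19 | T1 19-21 | T5 21-23 | T2 23-25 | T3 25-27 | T6 27-29 | T7 29-31 | T1 31-33 | T5 33-35 | T2 35-37 | T6 37-39 | T7 39-40 | T5 40-41 | T2 41-43 | T6 43-45 |
Completion: T1=33  T2=43  T3=27  T4=7  T5=41  T6=45  T7=40
Turnaround (C−A): T1=33  T2=43  T3=27  T4=5  T5=38  T6=38  T7=33
Waiting(T6) = turnaround − burst = 38 − 8 = 30

30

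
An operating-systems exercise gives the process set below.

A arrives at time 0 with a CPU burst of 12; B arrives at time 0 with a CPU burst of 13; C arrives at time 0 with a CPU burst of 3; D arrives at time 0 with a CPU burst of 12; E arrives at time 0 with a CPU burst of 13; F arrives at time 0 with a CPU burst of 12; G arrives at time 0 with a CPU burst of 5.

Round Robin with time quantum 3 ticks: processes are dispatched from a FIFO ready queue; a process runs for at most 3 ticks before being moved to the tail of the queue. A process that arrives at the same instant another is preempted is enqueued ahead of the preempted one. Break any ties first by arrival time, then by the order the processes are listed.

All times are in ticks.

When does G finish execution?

Schedule: | A 0-3 | B 3-6 | C 6-9 | D 9-12 | E 12-15 | F 15-18 | G 18-21 | A 21-24 | B 24-27 | D 27-30 | E 30-33 | F 33-36 | G 36-38 | A 38-41 | B 41-44 | D 44-47 | E 47-50 | F 50-53 | A 53-56 | B 56-59 | D 59-62 | E 62-65 | F 65-68 | B 68-69 | E 69-70 |
Completion: A=56  B=69  C=9  D=62  E=70  F=68  G=38

38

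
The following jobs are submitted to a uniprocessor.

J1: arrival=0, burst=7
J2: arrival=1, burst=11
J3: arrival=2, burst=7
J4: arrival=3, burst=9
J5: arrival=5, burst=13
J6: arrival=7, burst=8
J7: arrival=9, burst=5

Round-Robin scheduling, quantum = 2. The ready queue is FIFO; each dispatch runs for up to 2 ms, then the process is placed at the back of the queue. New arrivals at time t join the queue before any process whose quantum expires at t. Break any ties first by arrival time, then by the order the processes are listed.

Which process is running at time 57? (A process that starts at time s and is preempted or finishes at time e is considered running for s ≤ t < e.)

Schedule: | J1 0-2 | J2 2-4 | J3 4-6 | J1 6-8 | J4 8-10 | J2 10-12 | J5 12-14 | J3 14-16 | J6 16-18 | J1 18-20 | J7 20-22 | J4 22-24 | J2 24-26 | J5 26-28 | J3 28-30 | J6 30-32 | J1 32-33 | J7 33-35 | J4 35-37 | J2 37-39 | J5 39-41 | J3 41-42 | J6 42-44 | J7 44-45 | J4 45-47 | J2 47-49 | J5 49-51 | J6 51-53 | J4 53-54 | J2 54-55 | J5 55-60 |
Completion: J1=33  J2=55  J3=42  J4=54  J5=60  J6=53  J7=45

J5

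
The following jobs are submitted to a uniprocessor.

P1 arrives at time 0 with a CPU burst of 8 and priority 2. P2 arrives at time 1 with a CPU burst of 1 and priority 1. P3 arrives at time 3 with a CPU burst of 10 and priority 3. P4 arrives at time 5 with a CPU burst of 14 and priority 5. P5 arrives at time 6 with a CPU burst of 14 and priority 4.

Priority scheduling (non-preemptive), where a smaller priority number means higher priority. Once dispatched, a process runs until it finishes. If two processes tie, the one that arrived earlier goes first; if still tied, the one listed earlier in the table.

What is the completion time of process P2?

9

Schedule: | P1 0-8 | P2 8-9 | P3 9-19 | P5 19-33 | P4 33-47 |
Completion: P1=8  P2=9  P3=19  P4=47  P5=33
Turnaround (C−A): P1=8  P2=8  P3=16  P4=42  P5=27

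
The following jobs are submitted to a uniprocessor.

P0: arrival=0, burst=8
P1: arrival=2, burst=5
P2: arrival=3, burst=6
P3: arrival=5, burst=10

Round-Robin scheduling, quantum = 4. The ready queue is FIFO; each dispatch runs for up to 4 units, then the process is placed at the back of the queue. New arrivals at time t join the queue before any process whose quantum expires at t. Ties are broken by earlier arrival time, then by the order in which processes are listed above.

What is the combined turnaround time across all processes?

79

Schedule: | P0 0-4 | P1 4-8 | P2 8-12 | P0 12-16 | P3 16-20 | P1 20-21 | P2 21-23 | P3 23-29 |
Completion: P0=16  P1=21  P2=23  P3=29
Turnaround (C−A): P0=16  P1=19  P2=20  P3=24
Turnaround = completion − arrival: P0=16, P1=19, P2=20, P3=24
Total turnaround = 16 + 19 + 20 + 24 = 79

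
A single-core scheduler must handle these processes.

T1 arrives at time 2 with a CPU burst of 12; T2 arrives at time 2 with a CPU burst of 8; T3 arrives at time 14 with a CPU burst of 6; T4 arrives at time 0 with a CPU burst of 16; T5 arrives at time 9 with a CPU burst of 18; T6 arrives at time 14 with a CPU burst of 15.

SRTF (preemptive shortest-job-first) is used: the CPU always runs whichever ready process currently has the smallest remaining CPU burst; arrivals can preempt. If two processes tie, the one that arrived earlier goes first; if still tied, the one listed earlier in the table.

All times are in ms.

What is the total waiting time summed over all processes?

Timeline: | T4 0-2 | T2 2-10 | T1 10-14 | T3 14-20 | T1 20-28 | T4 28-42 | T6 42-57 | T5 57-75 |
Completion: T1=28  T2=10  T3=20  T4=42  T5=75  T6=57
Waiting = turnaround − burst: T1=14, T2=0, T3=0, T4=26, T5=48, T6=28
Total waiting = 14 + 0 + 0 + 26 + 48 + 28 = 116

116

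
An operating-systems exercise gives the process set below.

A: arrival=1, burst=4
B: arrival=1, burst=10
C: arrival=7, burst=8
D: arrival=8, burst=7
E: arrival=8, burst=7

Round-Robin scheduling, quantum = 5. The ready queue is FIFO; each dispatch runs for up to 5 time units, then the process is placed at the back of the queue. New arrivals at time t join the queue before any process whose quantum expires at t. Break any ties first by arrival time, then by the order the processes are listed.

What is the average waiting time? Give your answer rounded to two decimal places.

15.80

Timeline: | idle 0-1 | A 1-5 | B 5-10 | C 10-15 | D 15-20 | E 20-25 | B 25-30 | C 30-33 | D 33-35 | E 35-37 |
Completion: A=5  B=30  C=33  D=35  E=37
Turnaround (C−A): A=4  B=29  C=26  D=27  E=29
Waiting times: A=0, B=19, C=18, D=20, E=22
Average waiting = (0+19+18+20+22) / 5 = 79/5 = 15.80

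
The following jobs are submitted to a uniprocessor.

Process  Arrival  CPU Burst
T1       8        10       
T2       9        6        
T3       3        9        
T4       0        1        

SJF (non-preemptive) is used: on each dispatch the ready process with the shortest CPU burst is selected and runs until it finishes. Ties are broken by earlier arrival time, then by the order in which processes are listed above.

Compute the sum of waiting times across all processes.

13

Gantt: | T4 0-1 | idle 1-3 | T3 3-12 | T2 12-18 | T1 18-28 |
Completion: T1=28  T2=18  T3=12  T4=1
Waiting = turnaround − burst: T1=10, T2=3, T3=0, T4=0
Total waiting = 10 + 3 + 0 + 0 = 13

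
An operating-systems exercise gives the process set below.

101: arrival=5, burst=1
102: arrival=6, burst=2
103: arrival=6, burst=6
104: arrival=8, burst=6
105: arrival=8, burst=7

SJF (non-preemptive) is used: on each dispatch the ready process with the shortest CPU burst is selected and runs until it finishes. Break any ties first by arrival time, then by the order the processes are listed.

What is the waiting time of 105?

12

Timeline: | idle 0-5 | 101 5-6 | 102 6-8 | 103 8-14 | 104 14-20 | 105 20-27 |
Completion: 101=6  102=8  103=14  104=20  105=27
Turnaround (C−A): 101=1  102=2  103=8  104=12  105=19
Waiting(105) = turnaround − burst = 19 − 7 = 12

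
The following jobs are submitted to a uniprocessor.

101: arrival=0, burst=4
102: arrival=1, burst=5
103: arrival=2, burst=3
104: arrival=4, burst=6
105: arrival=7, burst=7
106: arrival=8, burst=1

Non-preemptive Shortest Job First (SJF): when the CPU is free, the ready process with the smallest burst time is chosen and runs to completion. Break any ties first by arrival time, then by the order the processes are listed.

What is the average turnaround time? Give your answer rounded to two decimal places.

Schedule: | 101 0-4 | 103 4-7 | 102 7-12 | 106 12-13 | 104 13-19 | 105 19-26 |
Completion: 101=4  102=12  103=7  104=19  105=26  106=13
Turnaround (C−A): 101=4  102=11  103=5  104=15  105=19  106=5
Turnaround times: 101=4, 102=11, 103=5, 104=15, 105=19, 106=5
Average turnaround = (4+11+5+15+19+5) / 6 = 59/6 = 9.83

9.83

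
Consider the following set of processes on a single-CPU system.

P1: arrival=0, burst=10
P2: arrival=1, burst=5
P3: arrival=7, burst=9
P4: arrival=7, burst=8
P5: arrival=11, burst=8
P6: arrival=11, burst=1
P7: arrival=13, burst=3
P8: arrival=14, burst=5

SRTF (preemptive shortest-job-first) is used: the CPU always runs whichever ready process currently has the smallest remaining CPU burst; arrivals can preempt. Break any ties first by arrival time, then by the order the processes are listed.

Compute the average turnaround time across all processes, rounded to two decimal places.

Gantt: | P1 0-1 | P2 1-6 | P1 6-11 | P6 11-12 | P1 12-16 | P7 16-19 | P8 19-24 | P4 24-32 | P5 32-40 | P3 40-49 |
Completion: P1=16  P2=6  P3=49  P4=32  P5=40  P6=12  P7=19  P8=24
Turnaround (C−A): P1=16  P2=5  P3=42  P4=25  P5=29  P6=1  P7=6  P8=10
Turnaround times: P1=16, P2=5, P3=42, P4=25, P5=29, P6=1, P7=6, P8=10
Average turnaround = (16+5+42+25+29+1+6+10) / 8 = 134/8 = 16.75

16.75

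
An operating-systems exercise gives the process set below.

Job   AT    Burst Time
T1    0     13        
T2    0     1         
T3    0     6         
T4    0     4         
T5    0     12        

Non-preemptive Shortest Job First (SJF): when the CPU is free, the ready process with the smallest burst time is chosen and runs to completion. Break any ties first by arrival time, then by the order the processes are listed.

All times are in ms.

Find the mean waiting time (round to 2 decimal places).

8.00

Timeline: | T2 0-1 | T4 1-5 | T3 5-11 | T5 11-23 | T1 23-36 |
Completion: T1=36  T2=1  T3=11  T4=5  T5=23
Turnaround (C−A): T1=36  T2=1  T3=11  T4=5  T5=23
Waiting times: T1=23, T2=0, T3=5, T4=1, T5=11
Average waiting = (23+0+5+1+11) / 5 = 40/5 = 8.00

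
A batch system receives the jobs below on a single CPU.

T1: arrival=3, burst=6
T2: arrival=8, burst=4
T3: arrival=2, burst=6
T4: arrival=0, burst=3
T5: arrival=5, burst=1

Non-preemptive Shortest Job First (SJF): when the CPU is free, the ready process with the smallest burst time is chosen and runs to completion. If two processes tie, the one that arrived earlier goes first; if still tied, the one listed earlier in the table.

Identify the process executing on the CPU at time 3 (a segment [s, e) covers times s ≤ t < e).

T3

Gantt: | T4 0-3 | T3 3-9 | T5 9-10 | T2 10-14 | T1 14-20 |
Completion: T1=20  T2=14  T3=9  T4=3  T5=10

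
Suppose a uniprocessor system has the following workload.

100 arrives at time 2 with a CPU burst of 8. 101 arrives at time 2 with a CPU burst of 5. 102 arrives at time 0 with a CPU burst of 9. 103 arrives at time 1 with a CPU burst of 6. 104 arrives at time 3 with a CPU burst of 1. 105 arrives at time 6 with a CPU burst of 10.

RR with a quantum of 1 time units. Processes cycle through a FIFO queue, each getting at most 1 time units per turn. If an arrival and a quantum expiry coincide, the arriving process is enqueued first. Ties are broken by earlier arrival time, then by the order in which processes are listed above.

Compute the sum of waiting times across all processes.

114

Timeline: | 102 0-1 | 103 1-2 | 102 2-3 | 100 3-4 | 101 4-5 | 103 5-6 | 104 6-7 | 102 7-8 | 100 8-9 | 101 9-10 | 105 10-11 | 103 11-12 | 102 12-13 | 100 13-14 | 101 14-15 | 105 15-16 | 103 16-17 | 102 17-18 | 100 18-19 | 101 19-20 | 105 20-21 | 103 21-22 | 102 22-23 | 100 23-24 | 101 24-25 | 105 25-26 | 103 26-27 | 102 27-28 | 100 28-29 | 105 29-30 | 102 30-31 | 100 31-32 | 105 32-33 | 102 33-34 | 100 34-35 | 105 35-39 |
Completion: 100=35  101=25  102=34  103=27  104=7  105=39
Turnaround (C−A): 100=33  101=23  102=34  103=26  104=4  105=33
Waiting = turnaround − burst: 100=25, 101=18, 102=25, 103=20, 104=3, 105=23
Total waiting = 25 + 18 + 25 + 20 + 3 + 23 = 114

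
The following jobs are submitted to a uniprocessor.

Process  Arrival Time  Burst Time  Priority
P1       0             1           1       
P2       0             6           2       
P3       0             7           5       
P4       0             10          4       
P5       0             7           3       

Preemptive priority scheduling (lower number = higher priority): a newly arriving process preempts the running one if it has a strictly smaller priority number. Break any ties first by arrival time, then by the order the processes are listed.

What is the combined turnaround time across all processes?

Schedule: | P1 0-1 | P2 1-7 | P5 7-14 | P4 14-24 | P3 24-31 |
Completion: P1=1  P2=7  P3=31  P4=24  P5=14
Turnaround = completion − arrival: P1=1, P2=7, P3=31, P4=24, P5=14
Total turnaround = 1 + 7 + 31 + 24 + 14 = 77

77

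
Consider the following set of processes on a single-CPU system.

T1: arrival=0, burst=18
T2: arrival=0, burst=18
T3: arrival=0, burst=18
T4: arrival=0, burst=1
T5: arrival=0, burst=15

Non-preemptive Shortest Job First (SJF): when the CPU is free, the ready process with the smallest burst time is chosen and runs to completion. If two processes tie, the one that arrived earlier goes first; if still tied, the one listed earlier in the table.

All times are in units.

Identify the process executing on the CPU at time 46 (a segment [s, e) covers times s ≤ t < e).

Gantt: | T4 0-1 | T5 1-16 | T1 16-34 | T2 34-52 | T3 52-70 |
Completion: T1=34  T2=52  T3=70  T4=1  T5=16
Turnaround (C−A): T1=34  T2=52  T3=70  T4=1  T5=16

T2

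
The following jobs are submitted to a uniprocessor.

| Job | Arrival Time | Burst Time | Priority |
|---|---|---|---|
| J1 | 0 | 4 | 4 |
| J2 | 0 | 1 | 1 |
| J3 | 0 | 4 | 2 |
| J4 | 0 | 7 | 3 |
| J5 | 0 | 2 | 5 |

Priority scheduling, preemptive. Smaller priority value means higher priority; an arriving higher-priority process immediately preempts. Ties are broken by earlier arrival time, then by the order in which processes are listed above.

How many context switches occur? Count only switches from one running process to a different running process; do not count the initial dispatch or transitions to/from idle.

4

Timeline: | J2 0-1 | J3 1-5 | J4 5-12 | J1 12-16 | J5 16-18 |
Completion: J1=16  J2=1  J3=5  J4=12  J5=18
Turnaround (C−A): J1=16  J2=1  J3=5  J4=12  J5=18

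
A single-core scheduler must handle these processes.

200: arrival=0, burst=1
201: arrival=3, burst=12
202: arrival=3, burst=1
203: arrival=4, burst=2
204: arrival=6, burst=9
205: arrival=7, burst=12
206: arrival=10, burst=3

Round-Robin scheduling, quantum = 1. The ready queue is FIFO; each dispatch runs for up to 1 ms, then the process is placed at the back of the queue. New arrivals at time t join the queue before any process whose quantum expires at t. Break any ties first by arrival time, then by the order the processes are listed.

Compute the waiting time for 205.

23

Schedule: | 200 0-1 | idle 1-3 | 201 3-4 | 202 4-5 | 203 5-6 | 201 6-7 | 204 7-8 | 203 8-9 | 205 9-10 | 201 10-11 | 204 11-12 | 206 12-13 | 205 13-14 | 201 14-15 | 204 15-16 | 206 16-17 | 205 17-18 | 201 18-19 | 204 19-20 | 206 20-21 | 205 21-22 | 201 22-23 | 204 23-24 | 205 24-25 | 201 25-26 | 204 26-27 | 205 27-28 | 201 28-29 | 204 29-30 | 205 30-31 | 201 31-32 | 204 32-33 | 205 33-34 | 201 34-35 | 204 35-36 | 205 36-37 | 201 37-38 | 205 38-39 | 201 39-40 | 205 40-42 |
Completion: 200=1  201=40  202=5  203=9  204=36  205=42  206=21
Turnaround (C−A): 200=1  201=37  202=2  203=5  204=30  205=35  206=11
Waiting(205) = turnaround − burst = 35 − 12 = 23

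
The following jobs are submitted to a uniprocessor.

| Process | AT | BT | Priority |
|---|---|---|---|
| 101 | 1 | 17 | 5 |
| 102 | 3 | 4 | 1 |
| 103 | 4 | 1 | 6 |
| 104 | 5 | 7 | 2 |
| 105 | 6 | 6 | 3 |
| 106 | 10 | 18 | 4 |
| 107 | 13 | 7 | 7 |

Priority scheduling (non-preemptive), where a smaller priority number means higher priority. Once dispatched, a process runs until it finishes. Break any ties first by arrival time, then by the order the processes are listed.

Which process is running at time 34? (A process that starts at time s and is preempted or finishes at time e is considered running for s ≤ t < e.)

105

Timeline: | idle 0-1 | 101 1-18 | 102 18-22 | 104 22-29 | 105 29-35 | 106 35-53 | 103 53-54 | 107 54-61 |
Completion: 101=18  102=22  103=54  104=29  105=35  106=53  107=61
Turnaround (C−A): 101=17  102=19  103=50  104=24  105=29  106=43  107=48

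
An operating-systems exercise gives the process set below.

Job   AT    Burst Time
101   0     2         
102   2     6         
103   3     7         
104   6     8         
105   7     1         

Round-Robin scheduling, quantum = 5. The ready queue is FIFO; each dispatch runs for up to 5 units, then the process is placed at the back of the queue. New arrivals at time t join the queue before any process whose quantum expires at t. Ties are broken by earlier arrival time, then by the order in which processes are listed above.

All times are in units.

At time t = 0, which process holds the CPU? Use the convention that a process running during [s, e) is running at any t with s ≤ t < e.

101

Gantt: | 101 0-2 | 102 2-7 | 103 7-12 | 104 12-17 | 105 17-18 | 102 18-19 | 103 19-21 | 104 21-24 |
Completion: 101=2  102=19  103=21  104=24  105=18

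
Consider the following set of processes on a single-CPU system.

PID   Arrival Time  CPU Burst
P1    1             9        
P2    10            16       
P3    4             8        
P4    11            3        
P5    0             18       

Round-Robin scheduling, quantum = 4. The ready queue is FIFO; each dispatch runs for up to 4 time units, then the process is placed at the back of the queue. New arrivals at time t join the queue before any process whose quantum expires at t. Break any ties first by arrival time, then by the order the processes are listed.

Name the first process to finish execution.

Gantt: | P5 0-4 | P1 4-8 | P3 8-12 | P5 12-16 | P1 16-20 | P2 20-24 | P4 24-27 | P3 27-31 | P5 31-35 | P1 35-36 | P2 36-40 | P5 40-44 | P2 44-48 | P5 48-50 | P2 50-54 |
Completion: P1=36  P2=54  P3=31  P4=27  P5=50
Turnaround (C−A): P1=35  P2=44  P3=27  P4=16  P5=50
Finish order: P4 → P3 → P1 → P5 → P2

P4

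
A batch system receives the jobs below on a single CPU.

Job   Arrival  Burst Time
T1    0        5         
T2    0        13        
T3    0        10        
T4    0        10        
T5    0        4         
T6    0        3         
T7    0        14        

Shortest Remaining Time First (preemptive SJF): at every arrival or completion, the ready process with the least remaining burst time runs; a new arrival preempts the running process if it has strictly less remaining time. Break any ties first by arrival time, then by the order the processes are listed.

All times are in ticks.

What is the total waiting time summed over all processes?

Schedule: | T6 0-3 | T5 3-7 | T1 7-12 | T3 12-22 | T4 22-32 | T2 32-45 | T7 45-59 |
Completion: T1=12  T2=45  T3=22  T4=32  T5=7  T6=3  T7=59
Waiting = turnaround − burst: T1=7, T2=32, T3=12, T4=22, T5=3, T6=0, T7=45
Total waiting = 7 + 32 + 12 + 22 + 3 + 0 + 45 = 121

121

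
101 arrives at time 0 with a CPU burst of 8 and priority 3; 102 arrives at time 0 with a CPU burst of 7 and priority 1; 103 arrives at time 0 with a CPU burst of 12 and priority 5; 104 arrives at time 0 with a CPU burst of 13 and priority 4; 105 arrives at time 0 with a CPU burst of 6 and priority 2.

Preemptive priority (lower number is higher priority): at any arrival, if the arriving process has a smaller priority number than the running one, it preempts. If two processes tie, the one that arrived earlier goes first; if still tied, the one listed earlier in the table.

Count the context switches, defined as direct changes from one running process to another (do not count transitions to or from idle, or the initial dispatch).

Timeline: | 102 0-7 | 105 7-13 | 101 13-21 | 104 21-34 | 103 34-46 |
Completion: 101=21  102=7  103=46  104=34  105=13
Turnaround (C−A): 101=21  102=7  103=46  104=34  105=13

4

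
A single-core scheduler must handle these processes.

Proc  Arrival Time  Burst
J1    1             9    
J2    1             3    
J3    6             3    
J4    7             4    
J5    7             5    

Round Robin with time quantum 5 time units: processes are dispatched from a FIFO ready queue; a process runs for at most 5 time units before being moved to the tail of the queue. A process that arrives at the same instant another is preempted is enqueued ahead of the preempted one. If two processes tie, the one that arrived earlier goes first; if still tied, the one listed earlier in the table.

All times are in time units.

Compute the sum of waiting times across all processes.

Timeline: | idle 0-1 | J1 1-6 | J2 6-9 | J3 9-12 | J1 12-16 | J4 16-20 | J5 20-25 |
Completion: J1=16  J2=9  J3=12  J4=20  J5=25
Turnaround (C−A): J1=15  J2=8  J3=6  J4=13  J5=18
Waiting = turnaround − burst: J1=6, J2=5, J3=3, J4=9, J5=13
Total waiting = 6 + 5 + 3 + 9 + 13 = 36

36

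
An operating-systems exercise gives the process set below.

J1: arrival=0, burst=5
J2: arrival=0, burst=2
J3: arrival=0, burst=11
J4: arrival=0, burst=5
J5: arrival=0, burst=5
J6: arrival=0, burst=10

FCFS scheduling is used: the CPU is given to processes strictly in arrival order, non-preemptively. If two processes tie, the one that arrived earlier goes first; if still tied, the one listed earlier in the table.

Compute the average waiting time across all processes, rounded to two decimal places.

Timeline: | J1 0-5 | J2 5-7 | J3 7-18 | J4 18-23 | J5 23-28 | J6 28-38 |
Completion: J1=5  J2=7  J3=18  J4=23  J5=28  J6=38
Waiting times: J1=0, J2=5, J3=7, J4=18, J5=23, J6=28
Average waiting = (0+5+7+18+23+28) / 6 = 81/6 = 13.50

13.50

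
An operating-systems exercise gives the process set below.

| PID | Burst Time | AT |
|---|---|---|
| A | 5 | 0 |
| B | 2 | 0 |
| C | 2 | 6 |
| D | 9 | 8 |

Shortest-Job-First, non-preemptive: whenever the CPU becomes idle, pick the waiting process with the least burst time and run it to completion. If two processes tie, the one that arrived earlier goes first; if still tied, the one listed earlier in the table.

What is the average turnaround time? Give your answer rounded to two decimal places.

Timeline: | B 0-2 | A 2-7 | C 7-9 | D 9-18 |
Completion: A=7  B=2  C=9  D=18
Turnaround (C−A): A=7  B=2  C=3  D=10
Turnaround times: A=7, B=2, C=3, D=10
Average turnaround = (7+2+3+10) / 4 = 22/4 = 5.50

5.50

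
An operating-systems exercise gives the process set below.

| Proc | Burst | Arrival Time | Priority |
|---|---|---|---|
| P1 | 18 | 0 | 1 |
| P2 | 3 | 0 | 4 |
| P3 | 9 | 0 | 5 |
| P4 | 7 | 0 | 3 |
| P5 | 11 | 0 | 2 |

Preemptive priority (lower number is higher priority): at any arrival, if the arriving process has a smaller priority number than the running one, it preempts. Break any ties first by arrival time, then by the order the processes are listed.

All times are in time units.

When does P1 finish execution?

Gantt: | P1 0-18 | P5 18-29 | P4 29-36 | P2 36-39 | P3 39-48 |
Completion: P1=18  P2=39  P3=48  P4=36  P5=29
Turnaround (C−A): P1=18  P2=39  P3=48  P4=36  P5=29

18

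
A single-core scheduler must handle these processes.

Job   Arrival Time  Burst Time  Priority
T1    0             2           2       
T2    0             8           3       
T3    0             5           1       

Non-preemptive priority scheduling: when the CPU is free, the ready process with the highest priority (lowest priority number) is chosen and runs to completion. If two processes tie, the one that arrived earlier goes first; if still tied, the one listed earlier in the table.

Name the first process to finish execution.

Schedule: | T3 0-5 | T1 5-7 | T2 7-15 |
Completion: T1=7  T2=15  T3=5
Finish order: T3 → T1 → T2

T3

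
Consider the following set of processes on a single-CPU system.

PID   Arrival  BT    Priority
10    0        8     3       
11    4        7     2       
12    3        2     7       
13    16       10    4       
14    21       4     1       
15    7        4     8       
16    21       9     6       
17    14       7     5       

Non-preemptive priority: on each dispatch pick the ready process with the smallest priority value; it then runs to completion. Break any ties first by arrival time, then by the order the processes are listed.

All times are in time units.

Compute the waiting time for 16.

Gantt: | 10 0-8 | 11 8-15 | 17 15-22 | 14 22-26 | 13 26-36 | 16 36-45 | 12 45-47 | 15 47-51 |
Completion: 10=8  11=15  12=47  13=36  14=26  15=51  16=45  17=22
Turnaround (C−A): 10=8  11=11  12=44  13=20  14=5  15=44  16=24  17=8
Waiting(16) = turnaround − burst = 24 − 9 = 15

15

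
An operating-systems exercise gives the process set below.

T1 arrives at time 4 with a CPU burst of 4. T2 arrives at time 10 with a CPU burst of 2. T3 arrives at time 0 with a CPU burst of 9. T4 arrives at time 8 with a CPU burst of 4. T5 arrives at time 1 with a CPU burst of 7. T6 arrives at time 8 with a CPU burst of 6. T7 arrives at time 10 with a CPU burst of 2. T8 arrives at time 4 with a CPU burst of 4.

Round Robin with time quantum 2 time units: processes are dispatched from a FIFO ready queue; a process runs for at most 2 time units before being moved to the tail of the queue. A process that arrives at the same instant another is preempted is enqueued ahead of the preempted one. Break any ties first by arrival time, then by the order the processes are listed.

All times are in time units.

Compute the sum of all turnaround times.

Schedule: | T3 0-2 | T5 2-4 | T3 4-6 | T1 6-8 | T8 8-10 | T5 10-12 | T3 12-14 | T4 14-16 | T6 16-18 | T1 18-20 | T2 20-22 | T7 22-24 | T8 24-26 | T5 26-28 | T3 28-30 | T4 30-32 | T6 32-34 | T5 34-35 | T3 35-36 | T6 36-38 |
Completion: T1=20  T2=22  T3=36  T4=32  T5=35  T6=38  T7=24  T8=26
Turnaround = completion − arrival: T1=16, T2=12, T3=36, T4=24, T5=34, T6=30, T7=14, T8=22
Total turnaround = 16 + 12 + 36 + 24 + 34 + 30 + 14 + 22 = 188

188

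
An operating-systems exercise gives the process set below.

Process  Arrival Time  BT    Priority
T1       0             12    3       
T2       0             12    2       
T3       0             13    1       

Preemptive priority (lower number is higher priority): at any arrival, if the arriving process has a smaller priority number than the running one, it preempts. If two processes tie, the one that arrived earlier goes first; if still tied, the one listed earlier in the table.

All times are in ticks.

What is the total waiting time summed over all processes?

38

Schedule: | T3 0-13 | T2 13-25 | T1 25-37 |
Completion: T1=37  T2=25  T3=13
Turnaround (C−A): T1=37  T2=25  T3=13
Waiting = turnaround − burst: T1=25, T2=13, T3=0
Total waiting = 25 + 13 + 0 = 38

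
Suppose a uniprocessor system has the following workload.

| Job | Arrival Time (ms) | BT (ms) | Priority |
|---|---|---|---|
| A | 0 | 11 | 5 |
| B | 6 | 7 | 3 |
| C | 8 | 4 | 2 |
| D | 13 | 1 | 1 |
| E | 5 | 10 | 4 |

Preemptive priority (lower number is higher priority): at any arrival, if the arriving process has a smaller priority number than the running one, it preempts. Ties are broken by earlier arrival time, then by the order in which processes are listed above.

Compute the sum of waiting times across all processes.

Schedule: | A 0-5 | E 5-6 | B 6-8 | C 8-12 | B 12-13 | D 13-14 | B 14-18 | E 18-27 | A 27-33 |
Completion: A=33  B=18  C=12  D=14  E=27
Turnaround (C−A): A=33  B=12  C=4  D=1  E=22
Waiting = turnaround − burst: A=22, B=5, C=0, D=0, E=12
Total waiting = 22 + 5 + 0 + 0 + 12 = 39

39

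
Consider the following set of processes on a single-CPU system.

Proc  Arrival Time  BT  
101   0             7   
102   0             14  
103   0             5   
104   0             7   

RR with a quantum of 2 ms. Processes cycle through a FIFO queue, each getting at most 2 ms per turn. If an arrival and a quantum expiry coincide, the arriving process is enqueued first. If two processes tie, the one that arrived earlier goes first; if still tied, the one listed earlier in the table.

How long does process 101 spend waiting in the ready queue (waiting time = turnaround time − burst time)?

17

Gantt: | 101 0-2 | 102 2-4 | 103 4-6 | 104 6-8 | 101 8-10 | 102 10-12 | 103 12-14 | 104 14-16 | 101 16-18 | 102 18-20 | 103 20-21 | 104 21-23 | 101 23-24 | 102 24-26 | 104 26-27 | 102 27-33 |
Completion: 101=24  102=33  103=21  104=27
Waiting(101) = turnaround − burst = 24 − 7 = 17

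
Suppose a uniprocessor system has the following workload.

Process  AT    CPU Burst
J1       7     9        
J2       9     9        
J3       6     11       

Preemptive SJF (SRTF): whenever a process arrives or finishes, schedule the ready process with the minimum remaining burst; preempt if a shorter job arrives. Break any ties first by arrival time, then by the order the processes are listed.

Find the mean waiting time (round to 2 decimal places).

8.33

Gantt: | idle 0-6 | J3 6-7 | J1 7-16 | J2 16-25 | J3 25-35 |
Completion: J1=16  J2=25  J3=35
Waiting times: J1=0, J2=7, J3=18
Average waiting = (0+7+18) / 3 = 25/3 = 8.33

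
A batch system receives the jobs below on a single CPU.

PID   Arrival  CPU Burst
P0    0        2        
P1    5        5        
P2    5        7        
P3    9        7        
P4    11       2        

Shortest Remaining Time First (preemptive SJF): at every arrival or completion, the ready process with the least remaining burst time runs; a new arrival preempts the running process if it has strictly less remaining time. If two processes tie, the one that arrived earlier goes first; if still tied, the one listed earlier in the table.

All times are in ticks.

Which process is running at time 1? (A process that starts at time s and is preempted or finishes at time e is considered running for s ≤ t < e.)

P0

Gantt: | P0 0-2 | idle 2-5 | P1 5-10 | P2 10-11 | P4 11-13 | P2 13-19 | P3 19-26 |
Completion: P0=2  P1=10  P2=19  P3=26  P4=13
Turnaround (C−A): P0=2  P1=5  P2=14  P3=17  P4=2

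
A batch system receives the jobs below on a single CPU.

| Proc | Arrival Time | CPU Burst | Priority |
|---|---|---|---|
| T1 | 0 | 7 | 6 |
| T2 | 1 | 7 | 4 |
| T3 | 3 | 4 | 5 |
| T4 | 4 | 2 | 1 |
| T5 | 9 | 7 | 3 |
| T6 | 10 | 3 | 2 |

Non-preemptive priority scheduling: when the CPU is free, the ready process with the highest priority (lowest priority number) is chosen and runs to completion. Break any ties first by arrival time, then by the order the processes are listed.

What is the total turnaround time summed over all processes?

Schedule: | T1 0-7 | T4 7-9 | T5 9-16 | T6 16-19 | T2 19-26 | T3 26-30 |
Completion: T1=7  T2=26  T3=30  T4=9  T5=16  T6=19
Turnaround (C−A): T1=7  T2=25  T3=27  T4=5  T5=7  T6=9
Turnaround = completion − arrival: T1=7, T2=25, T3=27, T4=5, T5=7, T6=9
Total turnaround = 7 + 25 + 27 + 5 + 7 + 9 = 80

80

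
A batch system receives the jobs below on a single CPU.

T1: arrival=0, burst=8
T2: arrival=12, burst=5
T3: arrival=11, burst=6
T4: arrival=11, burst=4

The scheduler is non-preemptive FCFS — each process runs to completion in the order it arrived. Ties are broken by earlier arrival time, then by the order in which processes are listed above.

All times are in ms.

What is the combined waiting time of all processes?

15

Timeline: | T1 0-8 | idle 8-11 | T3 11-17 | T4 17-21 | T2 21-26 |
Completion: T1=8  T2=26  T3=17  T4=21
Waiting = turnaround − burst: T1=0, T2=9, T3=0, T4=6
Total waiting = 0 + 9 + 0 + 6 = 15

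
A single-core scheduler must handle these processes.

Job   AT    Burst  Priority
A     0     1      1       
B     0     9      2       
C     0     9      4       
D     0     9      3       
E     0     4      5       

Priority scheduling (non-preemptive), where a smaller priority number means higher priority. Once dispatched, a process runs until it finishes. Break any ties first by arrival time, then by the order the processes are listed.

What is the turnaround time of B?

Timeline: | A 0-1 | B 1-10 | D 10-19 | C 19-28 | E 28-32 |
Completion: A=1  B=10  C=28  D=19  E=32
Turnaround (C−A): A=1  B=10  C=28  D=19  E=32
Turnaround(B) = completion − arrival = 10 − 0 = 10

10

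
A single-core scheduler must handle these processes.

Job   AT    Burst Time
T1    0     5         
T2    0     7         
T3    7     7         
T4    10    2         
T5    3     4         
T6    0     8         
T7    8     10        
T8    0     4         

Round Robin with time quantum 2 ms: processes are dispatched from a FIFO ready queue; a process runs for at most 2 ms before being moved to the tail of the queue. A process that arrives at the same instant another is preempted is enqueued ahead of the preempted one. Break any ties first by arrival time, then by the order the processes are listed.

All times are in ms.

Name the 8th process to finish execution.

Timeline: | T1 0-2 | T2 2-4 | T6 4-6 | T8 6-8 | T1 8-10 | T5 10-12 | T2 12-14 | T6 14-16 | T3 16-18 | T7 18-20 | T8 20-22 | T4 22-24 | T1 24-25 | T5 25-27 | T2 27-29 | T6 29-31 | T3 31-33 | T7 33-35 | T2 35-36 | T6 36-38 | T3 38-40 | T7 40-42 | T3 42-43 | T7 43-47 |
Completion: T1=25  T2=36  T3=43  T4=24  T5=27  T6=38  T7=47  T8=22
Turnaround (C−A): T1=25  T2=36  T3=36  T4=14  T5=24  T6=38  T7=39  T8=22
Finish order: T8 → T4 → T1 → T5 → T2 → T6 → T3 → T7

T7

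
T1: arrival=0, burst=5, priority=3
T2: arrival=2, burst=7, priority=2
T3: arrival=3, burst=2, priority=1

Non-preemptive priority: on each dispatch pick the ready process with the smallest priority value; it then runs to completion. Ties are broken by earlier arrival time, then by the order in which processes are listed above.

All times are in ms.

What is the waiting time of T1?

Schedule: | T1 0-5 | T3 5-7 | T2 7-14 |
Completion: T1=5  T2=14  T3=7
Turnaround (C−A): T1=5  T2=12  T3=4
Waiting(T1) = turnaround − burst = 5 − 5 = 0

0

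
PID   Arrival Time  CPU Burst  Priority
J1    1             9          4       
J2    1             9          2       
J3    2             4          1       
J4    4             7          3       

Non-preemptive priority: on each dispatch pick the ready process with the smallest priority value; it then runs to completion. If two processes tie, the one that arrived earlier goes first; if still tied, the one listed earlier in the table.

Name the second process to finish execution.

Timeline: | idle 0-1 | J2 1-10 | J3 10-14 | J4 14-21 | J1 21-30 |
Completion: J1=30  J2=10  J3=14  J4=21
Finish order: J2 → J3 → J4 → J1

J3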